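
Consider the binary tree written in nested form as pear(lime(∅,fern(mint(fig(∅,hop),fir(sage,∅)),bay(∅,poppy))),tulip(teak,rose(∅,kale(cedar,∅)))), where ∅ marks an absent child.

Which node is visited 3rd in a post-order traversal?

sage

Post-order visits the left subtree, then the right subtree, then the node.
At pear: go left to lime.
  At lime: no left child.
  At lime: go right to fern.
    At fern: go left to mint.
      At mint: go left to fig.
        At fig: no left child.
        At fig: go right to hop.
          hop is a leaf — visit hop.
        Visit fig.
      At mint: go right to fir.
        At fir: go left to sage.
          sage is a leaf — visit sage.
        At fir: no right child.
        Visit fir.
      Visit mint.
    At fern: go right to bay.
      At bay: no left child.
      At bay: go right to poppy.
        poppy is a leaf — visit poppy.
      Visit bay.
    Visit fern.
  Visit lime.
At pear: go right to tulip.
  At tulip: go left to teak.
    teak is a leaf — visit teak.
  At tulip: go right to rose.
    At rose: no left child.
    At rose: go right to kale.
      At kale: go left to cedar.
        cedar is a leaf — visit cedar.
      At kale: no right child.
      Visit kale.
    Visit rose.
  Visit tulip.
Visit pear.
Full post-order sequence: hop, fig, sage, fir, mint, poppy, bay, fern, lime, teak, cedar, kale, rose, tulip, pear.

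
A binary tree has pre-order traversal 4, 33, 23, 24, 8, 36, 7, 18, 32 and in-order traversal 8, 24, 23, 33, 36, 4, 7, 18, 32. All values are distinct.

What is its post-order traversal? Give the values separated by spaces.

The first element of pre-order is the root; it splits in-order into left and right subtrees.
Root 4: left subtree has 5 nodes {8, 24, 23, 33, 36}, right has 3 {7, 18, 32}.
  Root 33: left subtree has 3 nodes {8, 24, 23}, right has 1 {36}.
    Root 23: left subtree has 2 nodes {8, 24}, right has 0 { }.
      Root 24: left subtree has 1 node {8}, right has 0 { }.
  Root 7: left subtree has 0 nodes { }, right has 2 {18, 32}.
    Root 18: left subtree has 0 nodes { }, right has 1 {32}.

8 24 23 36 33 32 18 7 4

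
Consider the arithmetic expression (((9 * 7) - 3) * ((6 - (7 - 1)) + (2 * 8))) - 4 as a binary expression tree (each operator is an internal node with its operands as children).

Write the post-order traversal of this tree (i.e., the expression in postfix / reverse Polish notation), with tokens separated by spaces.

Post-order on an expression tree gives postfix notation: for each operator, emit left operand, right operand, then the operator.

9 7 * 3 - 6 7 1 - - 2 8 * + * 4 -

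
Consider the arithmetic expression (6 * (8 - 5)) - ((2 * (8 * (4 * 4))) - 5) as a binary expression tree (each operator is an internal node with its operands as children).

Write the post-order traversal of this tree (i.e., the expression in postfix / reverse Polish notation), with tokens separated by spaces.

6 8 5 - * 2 8 4 4 * * * 5 - -

Post-order on an expression tree gives postfix notation: for each operator, emit left operand, right operand, then the operator.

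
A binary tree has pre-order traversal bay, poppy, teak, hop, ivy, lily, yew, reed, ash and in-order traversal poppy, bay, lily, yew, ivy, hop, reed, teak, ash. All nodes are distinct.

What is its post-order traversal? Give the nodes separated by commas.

The first element of pre-order is the root; it splits in-order into left and right subtrees.
Root bay: left subtree has 1 node {poppy}, right has 7 {lily, yew, ivy, hop, reed, teak, ash}.
  Root teak: left subtree has 5 nodes {lily, yew, ivy, hop, reed}, right has 1 {ash}.
    Root hop: left subtree has 3 nodes {lily, yew, ivy}, right has 1 {reed}.
      Root ivy: left subtree has 2 nodes {lily, yew}, right has 0 { }.
        Root lily: left subtree has 0 nodes { }, right has 1 {yew}.

poppy, yew, lily, ivy, reed, hop, ash, teak, bay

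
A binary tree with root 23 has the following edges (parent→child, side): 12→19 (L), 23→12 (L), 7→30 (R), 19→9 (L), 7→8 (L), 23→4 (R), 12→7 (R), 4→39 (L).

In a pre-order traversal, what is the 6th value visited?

8

Pre-order visits the node, then its left subtree, then its right subtree.
Visit 23.
At 23: go left to 12.
  Visit 12.
  At 12: go left to 19.
    Visit 19.
    At 19: go left to 9.
      9 is a leaf — visit 9.
    At 19: no right child.
  At 12: go right to 7.
    Visit 7.
    At 7: go left to 8.
      8 is a leaf — visit 8.
    At 7: go right to 30.
      30 is a leaf — visit 30.
At 23: go right to 4.
  Visit 4.
  At 4: go left to 39.
    39 is a leaf — visit 39.
  At 4: no right child.
Full pre-order sequence: 23, 12, 19, 9, 7, 8, 30, 4, 39.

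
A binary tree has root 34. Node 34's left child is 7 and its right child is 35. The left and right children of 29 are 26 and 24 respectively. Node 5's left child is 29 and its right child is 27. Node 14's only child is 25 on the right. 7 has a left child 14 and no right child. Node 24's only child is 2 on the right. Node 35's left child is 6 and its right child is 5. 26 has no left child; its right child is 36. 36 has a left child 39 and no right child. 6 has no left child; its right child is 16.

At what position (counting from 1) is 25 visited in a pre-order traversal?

Pre-order visits the node, then its left subtree, then its right subtree.
Visit 34.
At 34: go left to 7.
  Visit 7.
  At 7: go left to 14.
    Visit 14.
    At 14: no left child.
    At 14: go right to 25.
      25 is a leaf — visit 25.
  At 7: no right child.
At 34: go right to 35.
  Visit 35.
  At 35: go left to 6.
    Visit 6.
    At 6: no left child.
    At 6: go right to 16.
      16 is a leaf — visit 16.
  At 35: go right to 5.
    Visit 5.
    At 5: go left to 29.
      Visit 29.
      At 29: go left to 26.
        Visit 26.
        At 26: no left child.
        At 26: go right to 36.
          Visit 36.
          At 36: go left to 39.
            39 is a leaf — visit 39.
          At 36: no right child.
      At 29: go right to 24.
        Visit 24.
        At 24: no left child.
        At 24: go right to 2.
          2 is a leaf — visit 2.
    At 5: go right to 27.
      27 is a leaf — visit 27.
Full pre-order sequence: 34, 7, 14, 25, 35, 6, 16, 5, 29, 26, 36, 39, 24, 2, 27.

4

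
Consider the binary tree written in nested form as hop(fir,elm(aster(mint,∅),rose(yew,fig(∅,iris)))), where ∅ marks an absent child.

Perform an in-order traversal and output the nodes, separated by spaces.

In-order visits the left subtree, then the node, then the right subtree.
At hop: go left to fir.
  fir is a leaf — visit fir.
Visit hop.
At hop: go right to elm.
  At elm: go left to aster.
    At aster: go left to mint.
      mint is a leaf — visit mint.
    Visit aster.
    At aster: no right child.
  Visit elm.
  At elm: go right to rose.
    At rose: go left to yew.
      yew is a leaf — visit yew.
    Visit rose.
    At rose: go right to fig.
      At fig: no left child.
      Visit fig.
      At fig: go right to iris.
        iris is a leaf — visit iris.

fir hop mint aster elm yew rose fig iris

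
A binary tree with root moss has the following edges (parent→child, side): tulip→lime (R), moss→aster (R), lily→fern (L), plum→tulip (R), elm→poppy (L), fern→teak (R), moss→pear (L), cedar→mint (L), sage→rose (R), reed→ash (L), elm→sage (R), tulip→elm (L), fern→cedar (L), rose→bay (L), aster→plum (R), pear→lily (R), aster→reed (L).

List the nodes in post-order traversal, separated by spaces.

mint cedar teak fern lily pear ash reed poppy bay rose sage elm lime tulip plum aster moss

Post-order visits the left subtree, then the right subtree, then the node.
At moss: go left to pear.
  At pear: no left child.
  At pear: go right to lily.
    At lily: go left to fern.
      At fern: go left to cedar.
        At cedar: go left to mint.
          mint is a leaf — visit mint.
        At cedar: no right child.
        Visit cedar.
      At fern: go right to teak.
        teak is a leaf — visit teak.
      Visit fern.
    At lily: no right child.
    Visit lily.
  Visit pear.
At moss: go right to aster.
  At aster: go left to reed.
    At reed: go left to ash.
      ash is a leaf — visit ash.
    At reed: no right child.
    Visit reed.
  At aster: go right to plum.
    At plum: no left child.
    At plum: go right to tulip.
      At tulip: go left to elm.
        At elm: go left to poppy.
          poppy is a leaf — visit poppy.
        At elm: go right to sage.
          At sage: no left child.
          At sage: go right to rose.
            At rose: go left to bay.
              bay is a leaf — visit bay.
            At rose: no right child.
            Visit rose.
          Visit sage.
        Visit elm.
      At tulip: go right to lime.
        lime is a leaf — visit lime.
      Visit tulip.
    Visit plum.
  Visit aster.
Visit moss.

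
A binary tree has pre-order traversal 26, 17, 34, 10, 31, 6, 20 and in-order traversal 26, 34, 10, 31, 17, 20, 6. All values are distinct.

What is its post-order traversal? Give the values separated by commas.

The first element of pre-order is the root; it splits in-order into left and right subtrees.
Root 26: left subtree has 0 nodes { }, right has 6 {34, 10, 31, 17, 20, 6}.
  Root 17: left subtree has 3 nodes {34, 10, 31}, right has 2 {20, 6}.
    Root 34: left subtree has 0 nodes { }, right has 2 {10, 31}.
      Root 10: left subtree has 0 nodes { }, right has 1 {31}.
    Root 6: left subtree has 1 node {20}, right has 0 { }.

31, 10, 34, 20, 6, 17, 26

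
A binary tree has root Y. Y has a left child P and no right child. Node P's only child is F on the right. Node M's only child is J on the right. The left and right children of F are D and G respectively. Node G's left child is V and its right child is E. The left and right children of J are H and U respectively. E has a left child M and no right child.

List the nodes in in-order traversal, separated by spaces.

P D F V G M H J U E Y

In-order visits the left subtree, then the node, then the right subtree.
At Y: go left to P.
  At P: no left child.
  Visit P.
  At P: go right to F.
    At F: go left to D.
      D is a leaf — visit D.
    Visit F.
    At F: go right to G.
      At G: go left to V.
        V is a leaf — visit V.
      Visit G.
      At G: go right to E.
        At E: go left to M.
          At M: no left child.
          Visit M.
          At M: go right to J.
            At J: go left to H.
              H is a leaf — visit H.
            Visit J.
            At J: go right to U.
              U is a leaf — visit U.
        Visit E.
        At E: no right child.
Visit Y.
At Y: no right child.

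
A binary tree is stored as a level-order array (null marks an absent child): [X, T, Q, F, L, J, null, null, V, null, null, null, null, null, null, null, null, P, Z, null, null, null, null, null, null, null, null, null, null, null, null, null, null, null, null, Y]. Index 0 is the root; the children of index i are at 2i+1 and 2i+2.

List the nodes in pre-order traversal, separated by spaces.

Pre-order visits the node, then its left subtree, then its right subtree.
Visit X.
At X: go left to T.
  Visit T.
  At T: go left to F.
    Visit F.
    At F: no left child.
    At F: go right to V.
      Visit V.
      At V: go left to P.
        Visit P.
        At P: go left to Y.
          Y is a leaf — visit Y.
        At P: no right child.
      At V: go right to Z.
        Z is a leaf — visit Z.
  At T: go right to L.
    L is a leaf — visit L.
At X: go right to Q.
  Visit Q.
  At Q: go left to J.
    J is a leaf — visit J.
  At Q: no right child.

X T F V P Y Z L Q J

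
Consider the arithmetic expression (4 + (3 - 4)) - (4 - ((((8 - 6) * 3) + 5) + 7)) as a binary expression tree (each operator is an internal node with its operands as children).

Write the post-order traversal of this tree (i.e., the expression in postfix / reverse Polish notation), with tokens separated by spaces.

Post-order on an expression tree gives postfix notation: for each operator, emit left operand, right operand, then the operator.

4 3 4 - + 4 8 6 - 3 * 5 + 7 + - -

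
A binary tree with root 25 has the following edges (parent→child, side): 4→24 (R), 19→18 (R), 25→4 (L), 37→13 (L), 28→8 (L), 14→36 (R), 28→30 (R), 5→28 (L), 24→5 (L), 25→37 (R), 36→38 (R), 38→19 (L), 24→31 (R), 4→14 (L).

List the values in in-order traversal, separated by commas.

In-order visits the left subtree, then the node, then the right subtree.
At 25: go left to 4.
  At 4: go left to 14.
    At 14: no left child.
    Visit 14.
    At 14: go right to 36.
      At 36: no left child.
      Visit 36.
      At 36: go right to 38.
        At 38: go left to 19.
          At 19: no left child.
          Visit 19.
          At 19: go right to 18.
            18 is a leaf — visit 18.
        Visit 38.
        At 38: no right child.
  Visit 4.
  At 4: go right to 24.
    At 24: go left to 5.
      At 5: go left to 28.
        At 28: go left to 8.
          8 is a leaf — visit 8.
        Visit 28.
        At 28: go right to 30.
          30 is a leaf — visit 30.
      Visit 5.
      At 5: no right child.
    Visit 24.
    At 24: go right to 31.
      31 is a leaf — visit 31.
Visit 25.
At 25: go right to 37.
  At 37: go left to 13.
    13 is a leaf — visit 13.
  Visit 37.
  At 37: no right child.

14, 36, 19, 18, 38, 4, 8, 28, 30, 5, 24, 31, 25, 13, 37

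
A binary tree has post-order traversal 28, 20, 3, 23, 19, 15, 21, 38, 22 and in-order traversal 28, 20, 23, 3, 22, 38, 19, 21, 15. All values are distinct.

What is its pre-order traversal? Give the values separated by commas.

The last element of post-order is the root; it splits in-order into left and right subtrees.
Root 22: left subtree has 4 nodes {28, 20, 23, 3}, right has 4 {38, 19, 21, 15}.
  Root 23: left subtree has 2 nodes {28, 20}, right has 1 {3}.
    Root 20: left subtree has 1 node {28}, right has 0 { }.
  Root 38: left subtree has 0 nodes { }, right has 3 {19, 21, 15}.
    Root 21: left subtree has 1 node {19}, right has 1 {15}.

22, 23, 20, 28, 3, 38, 21, 19, 15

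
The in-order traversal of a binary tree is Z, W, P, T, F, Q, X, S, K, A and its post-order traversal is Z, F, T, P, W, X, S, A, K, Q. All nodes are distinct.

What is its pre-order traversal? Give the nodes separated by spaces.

Q W Z P T F K S X A

The last element of post-order is the root; it splits in-order into left and right subtrees.
Root Q: left subtree has 5 nodes {Z, W, P, T, F}, right has 4 {X, S, K, A}.
  Root W: left subtree has 1 node {Z}, right has 3 {P, T, F}.
    Root P: left subtree has 0 nodes { }, right has 2 {T, F}.
      Root T: left subtree has 0 nodes { }, right has 1 {F}.
  Root K: left subtree has 2 nodes {X, S}, right has 1 {A}.
    Root S: left subtree has 1 node {X}, right has 0 { }.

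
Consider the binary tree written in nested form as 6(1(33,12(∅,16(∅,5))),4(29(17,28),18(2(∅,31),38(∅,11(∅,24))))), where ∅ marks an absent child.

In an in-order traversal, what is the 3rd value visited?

In-order visits the left subtree, then the node, then the right subtree.
At 6: go left to 1.
  At 1: go left to 33.
    33 is a leaf — visit 33.
  Visit 1.
  At 1: go right to 12.
    At 12: no left child.
    Visit 12.
    At 12: go right to 16.
      At 16: no left child.
      Visit 16.
      At 16: go right to 5.
        5 is a leaf — visit 5.
Visit 6.
At 6: go right to 4.
  At 4: go left to 29.
    At 29: go left to 17.
      17 is a leaf — visit 17.
    Visit 29.
    At 29: go right to 28.
      28 is a leaf — visit 28.
  Visit 4.
  At 4: go right to 18.
    At 18: go left to 2.
      At 2: no left child.
      Visit 2.
      At 2: go right to 31.
        31 is a leaf — visit 31.
    Visit 18.
    At 18: go right to 38.
      At 38: no left child.
      Visit 38.
      At 38: go right to 11.
        At 11: no left child.
        Visit 11.
        At 11: go right to 24.
          24 is a leaf — visit 24.
Full in-order sequence: 33, 1, 12, 16, 5, 6, 17, 29, 28, 4, 2, 31, 18, 38, 11, 24.

12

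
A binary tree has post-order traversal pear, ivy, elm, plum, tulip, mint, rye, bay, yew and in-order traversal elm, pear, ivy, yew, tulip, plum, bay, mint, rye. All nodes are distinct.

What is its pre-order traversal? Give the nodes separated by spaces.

yew elm ivy pear bay tulip plum rye mint

The last element of post-order is the root; it splits in-order into left and right subtrees.
Root yew: left subtree has 3 nodes {elm, pear, ivy}, right has 5 {tulip, plum, bay, mint, rye}.
  Root elm: left subtree has 0 nodes { }, right has 2 {pear, ivy}.
    Root ivy: left subtree has 1 node {pear}, right has 0 { }.
  Root bay: left subtree has 2 nodes {tulip, plum}, right has 2 {mint, rye}.
    Root tulip: left subtree has 0 nodes { }, right has 1 {plum}.
    Root rye: left subtree has 1 node {mint}, right has 0 { }.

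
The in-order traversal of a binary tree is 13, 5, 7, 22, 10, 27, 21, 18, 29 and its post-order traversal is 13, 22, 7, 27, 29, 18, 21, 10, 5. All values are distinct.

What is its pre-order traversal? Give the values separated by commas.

5, 13, 10, 7, 22, 21, 27, 18, 29

The last element of post-order is the root; it splits in-order into left and right subtrees.
Root 5: left subtree has 1 node {13}, right has 7 {7, 22, 10, 27, 21, 18, 29}.
  Root 10: left subtree has 2 nodes {7, 22}, right has 4 {27, 21, 18, 29}.
    Root 7: left subtree has 0 nodes { }, right has 1 {22}.
    Root 21: left subtree has 1 node {27}, right has 2 {18, 29}.
      Root 18: left subtree has 0 nodes { }, right has 1 {29}.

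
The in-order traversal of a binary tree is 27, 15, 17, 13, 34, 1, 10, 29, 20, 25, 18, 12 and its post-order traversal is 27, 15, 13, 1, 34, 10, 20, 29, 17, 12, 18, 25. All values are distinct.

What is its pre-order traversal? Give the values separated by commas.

The last element of post-order is the root; it splits in-order into left and right subtrees.
Root 25: left subtree has 9 nodes {27, 15, 17, 13, 34, 1, 10, 29, 20}, right has 2 {18, 12}.
  Root 17: left subtree has 2 nodes {27, 15}, right has 6 {13, 34, 1, 10, 29, 20}.
    Root 15: left subtree has 1 node {27}, right has 0 { }.
    Root 29: left subtree has 4 nodes {13, 34, 1, 10}, right has 1 {20}.
      Root 10: left subtree has 3 nodes {13, 34, 1}, right has 0 { }.
        Root 34: left subtree has 1 node {13}, right has 1 {1}.
  Root 18: left subtree has 0 nodes { }, right has 1 {12}.

25, 17, 15, 27, 29, 10, 34, 13, 1, 20, 18, 12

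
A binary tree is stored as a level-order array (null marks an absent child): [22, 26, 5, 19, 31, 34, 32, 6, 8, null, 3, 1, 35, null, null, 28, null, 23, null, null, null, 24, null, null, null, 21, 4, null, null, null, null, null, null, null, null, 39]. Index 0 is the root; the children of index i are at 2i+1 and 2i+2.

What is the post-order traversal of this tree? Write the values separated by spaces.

Post-order visits the left subtree, then the right subtree, then the node.
At 22: go left to 26.
  At 26: go left to 19.
    At 19: go left to 6.
      At 6: go left to 28.
        28 is a leaf — visit 28.
      At 6: no right child.
      Visit 6.
    At 19: go right to 8.
      At 8: go left to 23.
        At 23: go left to 39.
          39 is a leaf — visit 39.
        At 23: no right child.
        Visit 23.
      At 8: no right child.
      Visit 8.
    Visit 19.
  At 26: go right to 31.
    At 31: no left child.
    At 31: go right to 3.
      At 3: go left to 24.
        24 is a leaf — visit 24.
      At 3: no right child.
      Visit 3.
    Visit 31.
  Visit 26.
At 22: go right to 5.
  At 5: go left to 34.
    At 34: go left to 1.
      1 is a leaf — visit 1.
    At 34: go right to 35.
      At 35: go left to 21.
        21 is a leaf — visit 21.
      At 35: go right to 4.
        4 is a leaf — visit 4.
      Visit 35.
    Visit 34.
  At 5: go right to 32.
    32 is a leaf — visit 32.
  Visit 5.
Visit 22.

28 6 39 23 8 19 24 3 31 26 1 21 4 35 34 32 5 22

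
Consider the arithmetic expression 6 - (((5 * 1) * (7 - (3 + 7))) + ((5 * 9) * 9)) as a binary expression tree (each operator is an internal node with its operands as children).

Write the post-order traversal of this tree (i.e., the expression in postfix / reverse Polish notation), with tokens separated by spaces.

6 5 1 * 7 3 7 + - * 5 9 * 9 * + -

Post-order on an expression tree gives postfix notation: for each operator, emit left operand, right operand, then the operator.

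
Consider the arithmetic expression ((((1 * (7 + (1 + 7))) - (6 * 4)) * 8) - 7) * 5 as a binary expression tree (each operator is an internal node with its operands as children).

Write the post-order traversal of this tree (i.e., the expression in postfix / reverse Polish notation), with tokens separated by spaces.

Post-order on an expression tree gives postfix notation: for each operator, emit left operand, right operand, then the operator.

1 7 1 7 + + * 6 4 * - 8 * 7 - 5 *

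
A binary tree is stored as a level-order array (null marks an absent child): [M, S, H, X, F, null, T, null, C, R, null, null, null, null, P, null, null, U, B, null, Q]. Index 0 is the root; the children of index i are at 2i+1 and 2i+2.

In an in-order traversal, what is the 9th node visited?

M

In-order visits the left subtree, then the node, then the right subtree.
At M: go left to S.
  At S: go left to X.
    At X: no left child.
    Visit X.
    At X: go right to C.
      At C: go left to U.
        U is a leaf — visit U.
      Visit C.
      At C: go right to B.
        B is a leaf — visit B.
  Visit S.
  At S: go right to F.
    At F: go left to R.
      At R: no left child.
      Visit R.
      At R: go right to Q.
        Q is a leaf — visit Q.
    Visit F.
    At F: no right child.
Visit M.
At M: go right to H.
  At H: no left child.
  Visit H.
  At H: go right to T.
    At T: no left child.
    Visit T.
    At T: go right to P.
      P is a leaf — visit P.
Full in-order sequence: X, U, C, B, S, R, Q, F, M, H, T, P.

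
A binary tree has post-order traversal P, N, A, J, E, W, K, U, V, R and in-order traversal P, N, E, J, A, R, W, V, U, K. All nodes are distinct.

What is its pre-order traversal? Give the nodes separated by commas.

R, E, N, P, J, A, V, W, U, K

The last element of post-order is the root; it splits in-order into left and right subtrees.
Root R: left subtree has 5 nodes {P, N, E, J, A}, right has 4 {W, V, U, K}.
  Root E: left subtree has 2 nodes {P, N}, right has 2 {J, A}.
    Root N: left subtree has 1 node {P}, right has 0 { }.
    Root J: left subtree has 0 nodes { }, right has 1 {A}.
  Root V: left subtree has 1 node {W}, right has 2 {U, K}.
    Root U: left subtree has 0 nodes { }, right has 1 {K}.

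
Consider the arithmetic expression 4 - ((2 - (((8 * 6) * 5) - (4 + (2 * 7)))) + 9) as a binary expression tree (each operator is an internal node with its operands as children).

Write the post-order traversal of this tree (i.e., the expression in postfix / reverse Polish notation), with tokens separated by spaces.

Post-order on an expression tree gives postfix notation: for each operator, emit left operand, right operand, then the operator.

4 2 8 6 * 5 * 4 2 7 * + - - 9 + -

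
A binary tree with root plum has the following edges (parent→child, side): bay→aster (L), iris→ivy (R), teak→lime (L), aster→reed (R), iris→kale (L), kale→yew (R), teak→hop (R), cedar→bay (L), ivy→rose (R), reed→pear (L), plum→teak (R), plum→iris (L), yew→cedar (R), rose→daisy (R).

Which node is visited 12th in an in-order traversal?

In-order visits the left subtree, then the node, then the right subtree.
At plum: go left to iris.
  At iris: go left to kale.
    At kale: no left child.
    Visit kale.
    At kale: go right to yew.
      At yew: no left child.
      Visit yew.
      At yew: go right to cedar.
        At cedar: go left to bay.
          At bay: go left to aster.
            At aster: no left child.
            Visit aster.
            At aster: go right to reed.
              At reed: go left to pear.
                pear is a leaf — visit pear.
              Visit reed.
              At reed: no right child.
          Visit bay.
          At bay: no right child.
        Visit cedar.
        At cedar: no right child.
  Visit iris.
  At iris: go right to ivy.
    At ivy: no left child.
    Visit ivy.
    At ivy: go right to rose.
      At rose: no left child.
      Visit rose.
      At rose: go right to daisy.
        daisy is a leaf — visit daisy.
Visit plum.
At plum: go right to teak.
  At teak: go left to lime.
    lime is a leaf — visit lime.
  Visit teak.
  At teak: go right to hop.
    hop is a leaf — visit hop.
Full in-order sequence: kale, yew, aster, pear, reed, bay, cedar, iris, ivy, rose, daisy, plum, lime, teak, hop.

plum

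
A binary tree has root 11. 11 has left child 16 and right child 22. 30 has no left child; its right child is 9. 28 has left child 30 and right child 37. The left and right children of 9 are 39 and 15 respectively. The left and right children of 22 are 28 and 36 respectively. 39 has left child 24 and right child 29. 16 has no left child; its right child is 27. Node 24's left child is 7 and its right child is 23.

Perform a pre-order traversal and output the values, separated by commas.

Pre-order visits the node, then its left subtree, then its right subtree.
Visit 11.
At 11: go left to 16.
  Visit 16.
  At 16: no left child.
  At 16: go right to 27.
    27 is a leaf — visit 27.
At 11: go right to 22.
  Visit 22.
  At 22: go left to 28.
    Visit 28.
    At 28: go left to 30.
      Visit 30.
      At 30: no left child.
      At 30: go right to 9.
        Visit 9.
        At 9: go left to 39.
          Visit 39.
          At 39: go left to 24.
            Visit 24.
            At 24: go left to 7.
              7 is a leaf — visit 7.
            At 24: go right to 23.
              23 is a leaf — visit 23.
          At 39: go right to 29.
            29 is a leaf — visit 29.
        At 9: go right to 15.
          15 is a leaf — visit 15.
    At 28: go right to 37.
      37 is a leaf — visit 37.
  At 22: go right to 36.
    36 is a leaf — visit 36.

11, 16, 27, 22, 28, 30, 9, 39, 24, 7, 23, 29, 15, 37, 36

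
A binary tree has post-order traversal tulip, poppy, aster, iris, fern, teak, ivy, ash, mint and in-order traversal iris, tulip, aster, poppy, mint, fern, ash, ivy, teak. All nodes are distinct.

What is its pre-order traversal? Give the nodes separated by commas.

mint, iris, aster, tulip, poppy, ash, fern, ivy, teak

The last element of post-order is the root; it splits in-order into left and right subtrees.
Root mint: left subtree has 4 nodes {iris, tulip, aster, poppy}, right has 4 {fern, ash, ivy, teak}.
  Root iris: left subtree has 0 nodes { }, right has 3 {tulip, aster, poppy}.
    Root aster: left subtree has 1 node {tulip}, right has 1 {poppy}.
  Root ash: left subtree has 1 node {fern}, right has 2 {ivy, teak}.
    Root ivy: left subtree has 0 nodes { }, right has 1 {teak}.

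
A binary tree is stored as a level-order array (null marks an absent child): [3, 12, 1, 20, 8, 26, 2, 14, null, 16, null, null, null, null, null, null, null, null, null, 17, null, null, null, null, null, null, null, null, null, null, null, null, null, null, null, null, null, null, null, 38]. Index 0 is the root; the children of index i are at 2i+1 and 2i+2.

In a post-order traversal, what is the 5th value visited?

16

Post-order visits the left subtree, then the right subtree, then the node.
At 3: go left to 12.
  At 12: go left to 20.
    At 20: go left to 14.
      14 is a leaf — visit 14.
    At 20: no right child.
    Visit 20.
  At 12: go right to 8.
    At 8: go left to 16.
      At 16: go left to 17.
        At 17: go left to 38.
          38 is a leaf — visit 38.
        At 17: no right child.
        Visit 17.
      At 16: no right child.
      Visit 16.
    At 8: no right child.
    Visit 8.
  Visit 12.
At 3: go right to 1.
  At 1: go left to 26.
    26 is a leaf — visit 26.
  At 1: go right to 2.
    2 is a leaf — visit 2.
  Visit 1.
Visit 3.
Full post-order sequence: 14, 20, 38, 17, 16, 8, 12, 26, 2, 1, 3.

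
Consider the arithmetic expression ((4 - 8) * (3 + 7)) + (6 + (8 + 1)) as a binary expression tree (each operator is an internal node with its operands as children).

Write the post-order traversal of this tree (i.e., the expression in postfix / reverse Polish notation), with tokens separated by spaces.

Post-order on an expression tree gives postfix notation: for each operator, emit left operand, right operand, then the operator.

4 8 - 3 7 + * 6 8 1 + + +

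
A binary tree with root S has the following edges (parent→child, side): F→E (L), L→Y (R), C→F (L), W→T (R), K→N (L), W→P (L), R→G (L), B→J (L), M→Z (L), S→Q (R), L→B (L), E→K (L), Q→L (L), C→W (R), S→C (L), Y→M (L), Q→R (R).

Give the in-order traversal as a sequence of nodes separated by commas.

N, K, E, F, C, P, W, T, S, J, B, L, Z, M, Y, Q, G, R

In-order visits the left subtree, then the node, then the right subtree.
At S: go left to C.
  At C: go left to F.
    At F: go left to E.
      At E: go left to K.
        At K: go left to N.
          N is a leaf — visit N.
        Visit K.
        At K: no right child.
      Visit E.
      At E: no right child.
    Visit F.
    At F: no right child.
  Visit C.
  At C: go right to W.
    At W: go left to P.
      P is a leaf — visit P.
    Visit W.
    At W: go right to T.
      T is a leaf — visit T.
Visit S.
At S: go right to Q.
  At Q: go left to L.
    At L: go left to B.
      At B: go left to J.
        J is a leaf — visit J.
      Visit B.
      At B: no right child.
    Visit L.
    At L: go right to Y.
      At Y: go left to M.
        At M: go left to Z.
          Z is a leaf — visit Z.
        Visit M.
        At M: no right child.
      Visit Y.
      At Y: no right child.
  Visit Q.
  At Q: go right to R.
    At R: go left to G.
      G is a leaf — visit G.
    Visit R.
    At R: no right child.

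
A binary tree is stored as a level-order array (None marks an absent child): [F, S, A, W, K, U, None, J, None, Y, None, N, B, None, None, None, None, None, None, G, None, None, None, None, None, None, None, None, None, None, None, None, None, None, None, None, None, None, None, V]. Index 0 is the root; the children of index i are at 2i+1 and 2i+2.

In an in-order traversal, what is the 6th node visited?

Y

In-order visits the left subtree, then the node, then the right subtree.
At F: go left to S.
  At S: go left to W.
    At W: go left to J.
      J is a leaf — visit J.
    Visit W.
    At W: no right child.
  Visit S.
  At S: go right to K.
    At K: go left to Y.
      At Y: go left to G.
        At G: go left to V.
          V is a leaf — visit V.
        Visit G.
        At G: no right child.
      Visit Y.
      At Y: no right child.
    Visit K.
    At K: no right child.
Visit F.
At F: go right to A.
  At A: go left to U.
    At U: go left to N.
      N is a leaf — visit N.
    Visit U.
    At U: go right to B.
      B is a leaf — visit B.
  Visit A.
  At A: no right child.
Full in-order sequence: J, W, S, V, G, Y, K, F, N, U, B, A.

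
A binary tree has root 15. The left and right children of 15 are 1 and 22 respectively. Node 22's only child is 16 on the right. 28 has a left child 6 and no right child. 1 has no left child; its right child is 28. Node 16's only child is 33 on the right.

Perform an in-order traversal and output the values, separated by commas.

1, 6, 28, 15, 22, 16, 33

In-order visits the left subtree, then the node, then the right subtree.
At 15: go left to 1.
  At 1: no left child.
  Visit 1.
  At 1: go right to 28.
    At 28: go left to 6.
      6 is a leaf — visit 6.
    Visit 28.
    At 28: no right child.
Visit 15.
At 15: go right to 22.
  At 22: no left child.
  Visit 22.
  At 22: go right to 16.
    At 16: no left child.
    Visit 16.
    At 16: go right to 33.
      33 is a leaf — visit 33.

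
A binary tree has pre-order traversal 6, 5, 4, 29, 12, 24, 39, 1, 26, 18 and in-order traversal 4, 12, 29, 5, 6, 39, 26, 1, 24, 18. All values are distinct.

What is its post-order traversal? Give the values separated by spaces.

12 29 4 5 26 1 39 18 24 6

The first element of pre-order is the root; it splits in-order into left and right subtrees.
Root 6: left subtree has 4 nodes {4, 12, 29, 5}, right has 5 {39, 26, 1, 24, 18}.
  Root 5: left subtree has 3 nodes {4, 12, 29}, right has 0 { }.
    Root 4: left subtree has 0 nodes { }, right has 2 {12, 29}.
      Root 29: left subtree has 1 node {12}, right has 0 { }.
  Root 24: left subtree has 3 nodes {39, 26, 1}, right has 1 {18}.
    Root 39: left subtree has 0 nodes { }, right has 2 {26, 1}.
      Root 1: left subtree has 1 node {26}, right has 0 { }.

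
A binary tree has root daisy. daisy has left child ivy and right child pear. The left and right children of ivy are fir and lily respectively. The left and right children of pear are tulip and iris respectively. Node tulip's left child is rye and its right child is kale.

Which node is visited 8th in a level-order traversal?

rye

Level-order visits nodes level by level from the root, left to right within each level.
Level 0: daisy
Level 1: ivy, pear
Level 2: fir, lily, tulip, iris
Level 3: rye, kale
Full level-order sequence: daisy, ivy, pear, fir, lily, tulip, iris, rye, kale.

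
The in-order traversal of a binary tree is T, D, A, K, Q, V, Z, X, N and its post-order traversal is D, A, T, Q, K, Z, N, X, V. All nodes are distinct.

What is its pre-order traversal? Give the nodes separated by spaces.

V K T A D Q X Z N

The last element of post-order is the root; it splits in-order into left and right subtrees.
Root V: left subtree has 5 nodes {T, D, A, K, Q}, right has 3 {Z, X, N}.
  Root K: left subtree has 3 nodes {T, D, A}, right has 1 {Q}.
    Root T: left subtree has 0 nodes { }, right has 2 {D, A}.
      Root A: left subtree has 1 node {D}, right has 0 { }.
  Root X: left subtree has 1 node {Z}, right has 1 {N}.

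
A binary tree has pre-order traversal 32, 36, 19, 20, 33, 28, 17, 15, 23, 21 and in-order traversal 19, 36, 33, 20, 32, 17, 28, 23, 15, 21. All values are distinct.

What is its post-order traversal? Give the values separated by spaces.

The first element of pre-order is the root; it splits in-order into left and right subtrees.
Root 32: left subtree has 4 nodes {19, 36, 33, 20}, right has 5 {17, 28, 23, 15, 21}.
  Root 36: left subtree has 1 node {19}, right has 2 {33, 20}.
    Root 20: left subtree has 1 node {33}, right has 0 { }.
  Root 28: left subtree has 1 node {17}, right has 3 {23, 15, 21}.
    Root 15: left subtree has 1 node {23}, right has 1 {21}.

19 33 20 36 17 23 21 15 28 32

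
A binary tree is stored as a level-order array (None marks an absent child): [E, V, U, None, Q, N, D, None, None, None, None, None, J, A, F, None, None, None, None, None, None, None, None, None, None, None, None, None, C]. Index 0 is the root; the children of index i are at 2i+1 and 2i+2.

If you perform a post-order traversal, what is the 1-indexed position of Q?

1

Post-order visits the left subtree, then the right subtree, then the node.
At E: go left to V.
  At V: no left child.
  At V: go right to Q.
    Q is a leaf — visit Q.
  Visit V.
At E: go right to U.
  At U: go left to N.
    At N: no left child.
    At N: go right to J.
      J is a leaf — visit J.
    Visit N.
  At U: go right to D.
    At D: go left to A.
      At A: no left child.
      At A: go right to C.
        C is a leaf — visit C.
      Visit A.
    At D: go right to F.
      F is a leaf — visit F.
    Visit D.
  Visit U.
Visit E.
Full post-order sequence: Q, V, J, N, C, A, F, D, U, E.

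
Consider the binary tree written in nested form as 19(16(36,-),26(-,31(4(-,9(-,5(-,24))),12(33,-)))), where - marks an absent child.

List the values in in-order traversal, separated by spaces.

In-order visits the left subtree, then the node, then the right subtree.
At 19: go left to 16.
  At 16: go left to 36.
    36 is a leaf — visit 36.
  Visit 16.
  At 16: no right child.
Visit 19.
At 19: go right to 26.
  At 26: no left child.
  Visit 26.
  At 26: go right to 31.
    At 31: go left to 4.
      At 4: no left child.
      Visit 4.
      At 4: go right to 9.
        At 9: no left child.
        Visit 9.
        At 9: go right to 5.
          At 5: no left child.
          Visit 5.
          At 5: go right to 24.
            24 is a leaf — visit 24.
    Visit 31.
    At 31: go right to 12.
      At 12: go left to 33.
        33 is a leaf — visit 33.
      Visit 12.
      At 12: no right child.

36 16 19 26 4 9 5 24 31 33 12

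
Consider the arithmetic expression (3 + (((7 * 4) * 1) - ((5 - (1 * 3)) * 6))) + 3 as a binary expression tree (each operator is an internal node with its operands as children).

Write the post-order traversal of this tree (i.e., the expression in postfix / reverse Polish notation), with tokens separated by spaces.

3 7 4 * 1 * 5 1 3 * - 6 * - + 3 +

Post-order on an expression tree gives postfix notation: for each operator, emit left operand, right operand, then the operator.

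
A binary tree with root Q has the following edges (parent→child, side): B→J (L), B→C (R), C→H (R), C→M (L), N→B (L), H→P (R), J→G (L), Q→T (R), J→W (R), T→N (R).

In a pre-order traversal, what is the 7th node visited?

W

Pre-order visits the node, then its left subtree, then its right subtree.
Visit Q.
At Q: no left child.
At Q: go right to T.
  Visit T.
  At T: no left child.
  At T: go right to N.
    Visit N.
    At N: go left to B.
      Visit B.
      At B: go left to J.
        Visit J.
        At J: go left to G.
          G is a leaf — visit G.
        At J: go right to W.
          W is a leaf — visit W.
      At B: go right to C.
        Visit C.
        At C: go left to M.
          M is a leaf — visit M.
        At C: go right to H.
          Visit H.
          At H: no left child.
          At H: go right to P.
            P is a leaf — visit P.
    At N: no right child.
Full pre-order sequence: Q, T, N, B, J, G, W, C, M, H, P.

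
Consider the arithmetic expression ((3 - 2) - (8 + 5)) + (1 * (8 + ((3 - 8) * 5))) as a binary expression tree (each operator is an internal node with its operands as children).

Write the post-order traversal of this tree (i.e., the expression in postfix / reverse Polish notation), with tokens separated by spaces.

Post-order on an expression tree gives postfix notation: for each operator, emit left operand, right operand, then the operator.

3 2 - 8 5 + - 1 8 3 8 - 5 * + * +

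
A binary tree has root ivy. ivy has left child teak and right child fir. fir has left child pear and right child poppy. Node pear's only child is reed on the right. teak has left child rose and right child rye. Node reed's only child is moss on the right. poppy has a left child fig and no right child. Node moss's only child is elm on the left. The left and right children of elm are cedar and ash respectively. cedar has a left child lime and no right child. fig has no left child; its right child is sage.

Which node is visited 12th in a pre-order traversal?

Pre-order visits the node, then its left subtree, then its right subtree.
Visit ivy.
At ivy: go left to teak.
  Visit teak.
  At teak: go left to rose.
    rose is a leaf — visit rose.
  At teak: go right to rye.
    rye is a leaf — visit rye.
At ivy: go right to fir.
  Visit fir.
  At fir: go left to pear.
    Visit pear.
    At pear: no left child.
    At pear: go right to reed.
      Visit reed.
      At reed: no left child.
      At reed: go right to moss.
        Visit moss.
        At moss: go left to elm.
          Visit elm.
          At elm: go left to cedar.
            Visit cedar.
            At cedar: go left to lime.
              lime is a leaf — visit lime.
            At cedar: no right child.
          At elm: go right to ash.
            ash is a leaf — visit ash.
        At moss: no right child.
  At fir: go right to poppy.
    Visit poppy.
    At poppy: go left to fig.
      Visit fig.
      At fig: no left child.
      At fig: go right to sage.
        sage is a leaf — visit sage.
    At poppy: no right child.
Full pre-order sequence: ivy, teak, rose, rye, fir, pear, reed, moss, elm, cedar, lime, ash, poppy, fig, sage.

ash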